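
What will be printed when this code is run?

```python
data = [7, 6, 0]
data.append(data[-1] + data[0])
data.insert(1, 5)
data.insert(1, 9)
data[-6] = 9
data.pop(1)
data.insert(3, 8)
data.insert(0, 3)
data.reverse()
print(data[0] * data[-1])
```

21

append data[-1]+data[0] = 0+7 = 7 → [7, 6, 0, 7]
insert 5 at 1 → [7, 5, 6, 0, 7]
insert 9 at 1 → [7, 9, 5, 6, 0, 7]
data[-6] = 9 → [9, 9, 5, 6, 0, 7]
pop(1) removes 9 → [9, 5, 6, 0, 7]
insert 8 at 3 → [9, 5, 6, 8, 0, 7]
insert 3 at 0 → [3, 9, 5, 6, 8, 0, 7]
reverse → [7, 0, 8, 6, 5, 9, 3]
data[0]*data[-1] = 7*3 = 21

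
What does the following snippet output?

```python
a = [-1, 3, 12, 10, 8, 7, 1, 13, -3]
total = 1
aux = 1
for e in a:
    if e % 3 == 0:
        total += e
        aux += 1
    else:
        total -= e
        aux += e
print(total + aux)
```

e=-1: not %3==0, total = 1-(-1) = 2; aux=0
e=3: %3==0, total = 2+3 = 5; aux=1
e=12: %3==0, total = 5+12 = 17; aux=2
e=10: not %3==0, total = 17-10 = 7; aux=12
e=8: not %3==0, total = 7-8 = -1; aux=20
e=7: not %3==0, total = (-1)-7 = -8; aux=27
e=1: not %3==0, total = (-8)-1 = -9; aux=28
e=13: not %3==0, total = (-9)-13 = -22; aux=41
e=-3: %3==0, total = (-22)+(-3) = -25; aux=42
total+aux = (-25)+42 = 17

17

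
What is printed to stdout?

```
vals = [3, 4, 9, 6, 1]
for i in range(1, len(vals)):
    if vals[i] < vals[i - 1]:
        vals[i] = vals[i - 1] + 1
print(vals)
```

i=1: 4>=3, unchanged → [3, 4, 9, 6, 1]
i=2: 9>=4, unchanged → [3, 4, 9, 6, 1]
i=3: 6<9, vals[3] = 9+1 = 10 → [3, 4, 9, 10, 1]
i=4: 1<10, vals[4] = 10+1 = 11 → [3, 4, 9, 10, 11]

[3, 4, 9, 10, 11]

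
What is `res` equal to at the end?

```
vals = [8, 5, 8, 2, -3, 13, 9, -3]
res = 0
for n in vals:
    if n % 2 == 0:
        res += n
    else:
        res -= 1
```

13

n=8: even, res = 0+8 = 8
n=5: not even, res = 8-1 = 7
n=8: even, res = 7+8 = 15
n=2: even, res = 15+2 = 17
n=-3: not even, res = 17-1 = 16
n=13: not even, res = 16-1 = 15
n=9: not even, res = 15-1 = 14
n=-3: not even, res = 14-1 = 13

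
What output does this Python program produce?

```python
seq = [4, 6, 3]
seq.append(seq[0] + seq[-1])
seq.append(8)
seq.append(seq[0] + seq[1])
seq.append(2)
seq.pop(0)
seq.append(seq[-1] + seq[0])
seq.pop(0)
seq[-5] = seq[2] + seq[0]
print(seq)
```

append seq[0]+seq[-1] = 4+3 = 7 → [4, 6, 3, 7]
append 8 → [4, 6, 3, 7, 8]
append seq[0]+seq[1] = 4+6 = 10 → [4, 6, 3, 7, 8, 10]
append 2 → [4, 6, 3, 7, 8, 10, 2]
pop(0) removes 4 → [6, 3, 7, 8, 10, 2]
append seq[-1]+seq[0] = 2+6 = 8 → [6, 3, 7, 8, 10, 2, 8]
pop(0) removes 6 → [3, 7, 8, 10, 2, 8]
seq[-5] = seq[2]+seq[0] = 8+3 = 11 → [3, 11, 8, 10, 2, 8]

[3, 11, 8, 10, 2, 8]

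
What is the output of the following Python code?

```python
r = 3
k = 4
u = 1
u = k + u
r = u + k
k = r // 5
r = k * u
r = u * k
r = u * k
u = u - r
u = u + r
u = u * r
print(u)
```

u = 4+1 = 5
r = 5+4 = 9
k = 9//5 = 1
r = 1*5 = 5
r = 5*1 = 5
r = 5*1 = 5
u = 5-5 = 0
u = 0+5 = 5
u = 5*5 = 25

25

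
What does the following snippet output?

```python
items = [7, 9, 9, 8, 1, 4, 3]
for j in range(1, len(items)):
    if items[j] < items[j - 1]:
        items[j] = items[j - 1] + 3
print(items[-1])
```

21

j=1: 9>=7, unchanged → [7, 9, 9, 8, 1, 4, 3]
j=2: 9>=9, unchanged → [7, 9, 9, 8, 1, 4, 3]
j=3: 8<9, items[3] = 9+3 = 12 → [7, 9, 9, 12, 1, 4, 3]
j=4: 1<12, items[4] = 12+3 = 15 → [7, 9, 9, 12, 15, 4, 3]
j=5: 4<15, items[5] = 15+3 = 18 → [7, 9, 9, 12, 15, 18, 3]
j=6: 3<18, items[6] = 18+3 = 21 → [7, 9, 9, 12, 15, 18, 21]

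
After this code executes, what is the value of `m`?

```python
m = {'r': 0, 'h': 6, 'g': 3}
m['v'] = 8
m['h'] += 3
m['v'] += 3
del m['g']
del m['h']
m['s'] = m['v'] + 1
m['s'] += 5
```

m['v'] = 8 → {'r': 0, 'h': 6, 'g': 3, 'v': 8}
m['h'] = 6+3 = 9 → {'r': 0, 'h': 9, 'g': 3, 'v': 8}
m['v'] = 8+3 = 11 → {'r': 0, 'h': 9, 'g': 3, 'v': 11}
del 'g' → {'r': 0, 'h': 9, 'v': 11}
del 'h' → {'r': 0, 'v': 11}
m['s'] = m['v']+1 = 12 → {'r': 0, 'v': 11, 's': 12}
m['s'] = 12+5 = 17 → {'r': 0, 'v': 11, 's': 17}

{'r': 0, 'v': 11, 's': 17}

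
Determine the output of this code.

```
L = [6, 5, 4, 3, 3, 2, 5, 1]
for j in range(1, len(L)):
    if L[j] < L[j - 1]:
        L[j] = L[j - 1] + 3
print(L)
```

[6, 9, 12, 15, 18, 21, 24, 27]

j=1: 5<6, L[1] = 6+3 = 9 → [6, 9, 4, 3, 3, 2, 5, 1]
j=2: 4<9, L[2] = 9+3 = 12 → [6, 9, 12, 3, 3, 2, 5, 1]
j=3: 3<12, L[3] = 12+3 = 15 → [6, 9, 12, 15, 3, 2, 5, 1]
j=4: 3<15, L[4] = 15+3 = 18 → [6, 9, 12, 15, 18, 2, 5, 1]
j=5: 2<18, L[5] = 18+3 = 21 → [6, 9, 12, 15, 18, 21, 5, 1]
j=6: 5<21, L[6] = 21+3 = 24 → [6, 9, 12, 15, 18, 21, 24, 1]
j=7: 1<24, L[7] = 24+3 = 27 → [6, 9, 12, 15, 18, 21, 24, 27]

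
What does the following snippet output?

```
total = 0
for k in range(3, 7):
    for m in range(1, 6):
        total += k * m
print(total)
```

270

k=3,m=1: total = 0+3 = 3
k=3,m=2: total = 3+6 = 9
k=3,m=3: total = 9+9 = 18
k=3,m=4: total = 18+12 = 30
k=3,m=5: total = 30+15 = 45
k=4,m=1: total = 45+4 = 49
k=4,m=2: total = 49+8 = 57
k=4,m=3: total = 57+12 = 69
k=4,m=4: total = 69+16 = 85
k=4,m=5: total = 85+20 = 105
k=5,m=1: total = 105+5 = 110
k=5,m=2: total = 110+10 = 120
k=5,m=3: total = 120+15 = 135
k=5,m=4: total = 135+20 = 155
k=5,m=5: total = 155+25 = 180
k=6,m=1: total = 180+6 = 186
k=6,m=2: total = 186+12 = 198
k=6,m=3: total = 198+18 = 216
k=6,m=4: total = 216+24 = 240
k=6,m=5: total = 240+30 = 270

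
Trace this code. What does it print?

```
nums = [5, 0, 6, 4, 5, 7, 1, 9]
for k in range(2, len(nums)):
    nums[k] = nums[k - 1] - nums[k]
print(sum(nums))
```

k=2: nums[2] = 0-6 = -6 → [5, 0, -6, 4, 5, 7, 1, 9]
k=3: nums[3] = (-6)-4 = -10 → [5, 0, -6, -10, 5, 7, 1, 9]
k=4: nums[4] = (-10)-5 = -15 → [5, 0, -6, -10, -15, 7, 1, 9]
k=5: nums[5] = (-15)-7 = -22 → [5, 0, -6, -10, -15, -22, 1, 9]
k=6: nums[6] = (-22)-1 = -23 → [5, 0, -6, -10, -15, -22, -23, 9]
k=7: nums[7] = (-23)-9 = -32 → [5, 0, -6, -10, -15, -22, -23, -32]
sum = -103

-103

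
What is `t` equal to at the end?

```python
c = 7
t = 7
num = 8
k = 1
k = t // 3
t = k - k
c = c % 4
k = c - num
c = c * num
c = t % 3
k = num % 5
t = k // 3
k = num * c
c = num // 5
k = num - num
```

1

k = 7//3 = 2
t = 2-2 = 0
c = 7%4 = 3
k = 3-8 = -5
c = 3*8 = 24
c = 0%3 = 0
k = 8%5 = 3
t = 3//3 = 1
k = 8*0 = 0
c = 8//5 = 1
k = 8-8 = 0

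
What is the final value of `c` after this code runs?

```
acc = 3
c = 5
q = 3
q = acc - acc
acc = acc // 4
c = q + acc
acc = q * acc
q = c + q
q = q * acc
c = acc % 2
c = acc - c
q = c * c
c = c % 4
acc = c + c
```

0

q = 3-3 = 0
acc = 3//4 = 0
c = 0+0 = 0
acc = 0*0 = 0
q = 0+0 = 0
q = 0*0 = 0
c = 0%2 = 0
c = 0-0 = 0
q = 0*0 = 0
c = 0%4 = 0
acc = 0+0 = 0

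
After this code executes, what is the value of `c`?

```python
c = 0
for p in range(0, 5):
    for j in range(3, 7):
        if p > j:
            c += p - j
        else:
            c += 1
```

p=0,j=3: not 0>3, c = 0+1 = 1
p=0,j=4: not 0>4, c = 1+1 = 2
p=0,j=5: not 0>5, c = 2+1 = 3
p=0,j=6: not 0>6, c = 3+1 = 4
p=1,j=3: not 1>3, c = 4+1 = 5
p=1,j=4: not 1>4, c = 5+1 = 6
p=1,j=5: not 1>5, c = 6+1 = 7
p=1,j=6: not 1>6, c = 7+1 = 8
p=2,j=3: not 2>3, c = 8+1 = 9
p=2,j=4: not 2>4, c = 9+1 = 10
p=2,j=5: not 2>5, c = 10+1 = 11
p=2,j=6: not 2>6, c = 11+1 = 12
p=3,j=3: not 3>3, c = 12+1 = 13
p=3,j=4: not 3>4, c = 13+1 = 14
p=3,j=5: not 3>5, c = 14+1 = 15
p=3,j=6: not 3>6, c = 15+1 = 16
p=4,j=3: 4>3, c = 16+1 = 17
p=4,j=4: not 4>4, c = 17+1 = 18
p=4,j=5: not 4>5, c = 18+1 = 19
p=4,j=6: not 4>6, c = 19+1 = 20

20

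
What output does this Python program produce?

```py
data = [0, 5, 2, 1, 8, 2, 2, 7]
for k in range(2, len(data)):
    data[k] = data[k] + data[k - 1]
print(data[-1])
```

k=2: data[2] = 2+5 = 7 → [0, 5, 7, 1, 8, 2, 2, 7]
k=3: data[3] = 1+7 = 8 → [0, 5, 7, 8, 8, 2, 2, 7]
k=4: data[4] = 8+8 = 16 → [0, 5, 7, 8, 16, 2, 2, 7]
k=5: data[5] = 2+16 = 18 → [0, 5, 7, 8, 16, 18, 2, 7]
k=6: data[6] = 2+18 = 20 → [0, 5, 7, 8, 16, 18, 20, 7]
k=7: data[7] = 7+20 = 27 → [0, 5, 7, 8, 16, 18, 20, 27]

27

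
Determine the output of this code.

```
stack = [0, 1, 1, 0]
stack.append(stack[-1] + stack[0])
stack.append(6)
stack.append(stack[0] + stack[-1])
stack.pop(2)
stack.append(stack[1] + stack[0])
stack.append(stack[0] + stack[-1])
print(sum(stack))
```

append stack[-1]+stack[0] = 0+0 = 0 → [0, 1, 1, 0, 0]
append 6 → [0, 1, 1, 0, 0, 6]
append stack[0]+stack[-1] = 0+6 = 6 → [0, 1, 1, 0, 0, 6, 6]
pop(2) removes 1 → [0, 1, 0, 0, 6, 6]
append stack[1]+stack[0] = 1+0 = 1 → [0, 1, 0, 0, 6, 6, 1]
append stack[0]+stack[-1] = 0+1 = 1 → [0, 1, 0, 0, 6, 6, 1, 1]
sum = 15

15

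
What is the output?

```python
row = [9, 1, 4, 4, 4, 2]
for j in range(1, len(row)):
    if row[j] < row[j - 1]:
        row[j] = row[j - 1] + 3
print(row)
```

[9, 12, 15, 18, 21, 24]

j=1: 1<9, row[1] = 9+3 = 12 → [9, 12, 4, 4, 4, 2]
j=2: 4<12, row[2] = 12+3 = 15 → [9, 12, 15, 4, 4, 2]
j=3: 4<15, row[3] = 15+3 = 18 → [9, 12, 15, 18, 4, 2]
j=4: 4<18, row[4] = 18+3 = 21 → [9, 12, 15, 18, 21, 2]
j=5: 2<21, row[5] = 21+3 = 24 → [9, 12, 15, 18, 21, 24]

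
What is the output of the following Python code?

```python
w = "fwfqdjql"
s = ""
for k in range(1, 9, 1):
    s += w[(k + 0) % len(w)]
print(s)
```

wfqdjqlf

k=1: add w[1]='w' → 'w'
k=2: add w[2]='f' → 'wf'
k=3: add w[3]='q' → 'wfq'
k=4: add w[4]='d' → 'wfqd'
k=5: add w[5]='j' → 'wfqdj'
k=6: add w[6]='q' → 'wfqdjq'
k=7: add w[7]='l' → 'wfqdjql'
k=8: add w[0]='f' → 'wfqdjqlf'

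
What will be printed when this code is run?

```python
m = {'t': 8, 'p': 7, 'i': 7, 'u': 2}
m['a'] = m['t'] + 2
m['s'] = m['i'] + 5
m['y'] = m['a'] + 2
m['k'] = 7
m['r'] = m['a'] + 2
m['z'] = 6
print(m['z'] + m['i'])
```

13

m['a'] = m['t']+2 = 10 → {'t': 8, 'p': 7, 'i': 7, 'u': 2, 'a': 10}
m['s'] = m['i']+5 = 12 → {'t': 8, 'p': 7, 'i': 7, 'u': 2, 'a': 10, 's': 12}
m['y'] = m['a']+2 = 12 → {'t': 8, 'p': 7, 'i': 7, 'u': 2, 'a': 10, 's': 12, 'y': 12}
m['k'] = 7 → {'t': 8, 'p': 7, 'i': 7, 'u': 2, 'a': 10, 's': 12, 'y': 12, 'k': 7}
m['r'] = m['a']+2 = 12 → {'t': 8, 'p': 7, 'i': 7, 'u': 2, 'a': 10, 's': 12, 'y': 12, 'k': 7, 'r': 12}
m['z'] = 6 → {'t': 8, 'p': 7, 'i': 7, 'u': 2, 'a': 10, 's': 12, 'y': 12, 'k': 7, 'r': 12, 'z': 6}
m['z']+m['i'] = 6+7 = 13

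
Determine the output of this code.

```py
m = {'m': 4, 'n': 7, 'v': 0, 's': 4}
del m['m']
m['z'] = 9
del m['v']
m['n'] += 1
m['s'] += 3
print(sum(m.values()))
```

24

del 'm' → {'n': 7, 'v': 0, 's': 4}
m['z'] = 9 → {'n': 7, 'v': 0, 's': 4, 'z': 9}
del 'v' → {'n': 7, 's': 4, 'z': 9}
m['n'] = 7+1 = 8 → {'n': 8, 's': 4, 'z': 9}
m['s'] = 4+3 = 7 → {'n': 8, 's': 7, 'z': 9}
sum of values = 24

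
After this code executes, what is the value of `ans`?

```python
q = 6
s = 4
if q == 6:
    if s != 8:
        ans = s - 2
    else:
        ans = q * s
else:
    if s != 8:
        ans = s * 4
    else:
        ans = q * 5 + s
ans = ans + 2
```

4

q=6, s=4
q == 6 is True; s != 8 is True
→ ans = s - 2 = 2
ans = 2+2 = 4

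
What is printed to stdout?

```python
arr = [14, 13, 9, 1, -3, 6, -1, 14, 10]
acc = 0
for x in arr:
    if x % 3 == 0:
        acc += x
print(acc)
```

x=14: not %3==0
x=13: not %3==0
x=9: %3==0, acc = 0+9 = 9
x=1: not %3==0
x=-3: %3==0, acc = 9+(-3) = 6
x=6: %3==0, acc = 6+6 = 12
x=-1: not %3==0
x=14: not %3==0
x=10: not %3==0

12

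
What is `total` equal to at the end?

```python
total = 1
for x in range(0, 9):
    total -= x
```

-35

x=0: total = 1-0 = 1
x=1: total = 1-1 = 0
x=2: total = 0-2 = -2
x=3: total = (-2)-3 = -5
x=4: total = (-5)-4 = -9
x=5: total = (-9)-5 = -14
x=6: total = (-14)-6 = -20
x=7: total = (-20)-7 = -27
x=8: total = (-27)-8 = -35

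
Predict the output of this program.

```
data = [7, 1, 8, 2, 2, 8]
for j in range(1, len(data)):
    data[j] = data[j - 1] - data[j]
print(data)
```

j=1: data[1] = 7-1 = 6 → [7, 6, 8, 2, 2, 8]
j=2: data[2] = 6-8 = -2 → [7, 6, -2, 2, 2, 8]
j=3: data[3] = (-2)-2 = -4 → [7, 6, -2, -4, 2, 8]
j=4: data[4] = (-4)-2 = -6 → [7, 6, -2, -4, -6, 8]
j=5: data[5] = (-6)-8 = -14 → [7, 6, -2, -4, -6, -14]

[7, 6, -2, -4, -6, -14]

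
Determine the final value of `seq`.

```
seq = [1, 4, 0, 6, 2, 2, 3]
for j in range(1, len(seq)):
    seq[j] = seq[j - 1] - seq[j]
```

[1, -3, -3, -9, -11, -13, -16]

j=1: seq[1] = 1-4 = -3 → [1, -3, 0, 6, 2, 2, 3]
j=2: seq[2] = (-3)-0 = -3 → [1, -3, -3, 6, 2, 2, 3]
j=3: seq[3] = (-3)-6 = -9 → [1, -3, -3, -9, 2, 2, 3]
j=4: seq[4] = (-9)-2 = -11 → [1, -3, -3, -9, -11, 2, 3]
j=5: seq[5] = (-11)-2 = -13 → [1, -3, -3, -9, -11, -13, 3]
j=6: seq[6] = (-13)-3 = -16 → [1, -3, -3, -9, -11, -13, -16]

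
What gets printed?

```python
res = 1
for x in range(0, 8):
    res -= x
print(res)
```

x=0: res = 1-0 = 1
x=1: res = 1-1 = 0
x=2: res = 0-2 = -2
x=3: res = (-2)-3 = -5
x=4: res = (-5)-4 = -9
x=5: res = (-9)-5 = -14
x=6: res = (-14)-6 = -20
x=7: res = (-20)-7 = -27

-27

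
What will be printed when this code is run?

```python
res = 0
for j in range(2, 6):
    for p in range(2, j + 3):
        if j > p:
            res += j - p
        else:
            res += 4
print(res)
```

j=2,p=2: not 2>2, res = 0+4 = 4
j=2,p=3: not 2>3, res = 4+4 = 8
j=2,p=4: not 2>4, res = 8+4 = 12
j=3,p=2: 3>2, res = 12+1 = 13
j=3,p=3: not 3>3, res = 13+4 = 17
j=3,p=4: not 3>4, res = 17+4 = 21
j=3,p=5: not 3>5, res = 21+4 = 25
j=4,p=2: 4>2, res = 25+2 = 27
j=4,p=3: 4>3, res = 27+1 = 28
j=4,p=4: not 4>4, res = 28+4 = 32
j=4,p=5: not 4>5, res = 32+4 = 36
j=4,p=6: not 4>6, res = 36+4 = 40
j=5,p=2: 5>2, res = 40+3 = 43
j=5,p=3: 5>3, res = 43+2 = 45
j=5,p=4: 5>4, res = 45+1 = 46
j=5,p=5: not 5>5, res = 46+4 = 50
j=5,p=6: not 5>6, res = 50+4 = 54
j=5,p=7: not 5>7, res = 54+4 = 58

58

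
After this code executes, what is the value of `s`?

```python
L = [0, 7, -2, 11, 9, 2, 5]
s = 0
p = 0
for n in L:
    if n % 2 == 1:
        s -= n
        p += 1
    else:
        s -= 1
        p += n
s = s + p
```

-31

n=0: not odd, s = 0-1 = -1; p=0
n=7: odd, s = (-1)-7 = -8; p=1
n=-2: not odd, s = (-8)-1 = -9; p=-1
n=11: odd, s = (-9)-11 = -20; p=0
n=9: odd, s = (-20)-9 = -29; p=1
n=2: not odd, s = (-29)-1 = -30; p=3
n=5: odd, s = (-30)-5 = -35; p=4
s+p = (-35)+4 = -31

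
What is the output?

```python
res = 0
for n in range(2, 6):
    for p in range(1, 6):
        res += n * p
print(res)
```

n=2,p=1: res = 0+2 = 2
n=2,p=2: res = 2+4 = 6
n=2,p=3: res = 6+6 = 12
n=2,p=4: res = 12+8 = 20
n=2,p=5: res = 20+10 = 30
n=3,p=1: res = 30+3 = 33
n=3,p=2: res = 33+6 = 39
n=3,p=3: res = 39+9 = 48
n=3,p=4: res = 48+12 = 60
n=3,p=5: res = 60+15 = 75
n=4,p=1: res = 75+4 = 79
n=4,p=2: res = 79+8 = 87
n=4,p=3: res = 87+12 = 99
n=4,p=4: res = 99+16 = 115
n=4,p=5: res = 115+20 = 135
n=5,p=1: res = 135+5 = 140
n=5,p=2: res = 140+10 = 150
n=5,p=3: res = 150+15 = 165
n=5,p=4: res = 165+20 = 185
n=5,p=5: res = 185+25 = 210

210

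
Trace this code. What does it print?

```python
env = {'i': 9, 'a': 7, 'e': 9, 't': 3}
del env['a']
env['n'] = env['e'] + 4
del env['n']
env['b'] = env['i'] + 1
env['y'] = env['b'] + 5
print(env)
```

del 'a' → {'i': 9, 'e': 9, 't': 3}
env['n'] = env['e']+4 = 13 → {'i': 9, 'e': 9, 't': 3, 'n': 13}
del 'n' → {'i': 9, 'e': 9, 't': 3}
env['b'] = env['i']+1 = 10 → {'i': 9, 'e': 9, 't': 3, 'b': 10}
env['y'] = env['b']+5 = 15 → {'i': 9, 'e': 9, 't': 3, 'b': 10, 'y': 15}

{'i': 9, 'e': 9, 't': 3, 'b': 10, 'y': 15}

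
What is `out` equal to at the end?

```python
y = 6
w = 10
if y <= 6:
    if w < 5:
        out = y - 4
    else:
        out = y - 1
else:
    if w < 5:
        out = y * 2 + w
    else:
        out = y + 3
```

y=6, w=10
y <= 6 is True; w < 5 is False
→ out = y - 1 = 5

5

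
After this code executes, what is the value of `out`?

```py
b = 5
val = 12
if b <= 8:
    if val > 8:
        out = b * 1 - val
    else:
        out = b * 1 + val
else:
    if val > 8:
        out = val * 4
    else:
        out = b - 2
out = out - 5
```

b=5, val=12
b <= 8 is True; val > 8 is True
→ out = b * 1 - val = -7
out = (-7)-5 = -12

-12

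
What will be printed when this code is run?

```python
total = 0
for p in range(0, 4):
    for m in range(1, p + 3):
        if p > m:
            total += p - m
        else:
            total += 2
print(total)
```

26

p=0,m=1: not 0>1, total = 0+2 = 2
p=0,m=2: not 0>2, total = 2+2 = 4
p=1,m=1: not 1>1, total = 4+2 = 6
p=1,m=2: not 1>2, total = 6+2 = 8
p=1,m=3: not 1>3, total = 8+2 = 10
p=2,m=1: 2>1, total = 10+1 = 11
p=2,m=2: not 2>2, total = 11+2 = 13
p=2,m=3: not 2>3, total = 13+2 = 15
p=2,m=4: not 2>4, total = 15+2 = 17
p=3,m=1: 3>1, total = 17+2 = 19
p=3,m=2: 3>2, total = 19+1 = 20
p=3,m=3: not 3>3, total = 20+2 = 22
p=3,m=4: not 3>4, total = 22+2 = 24
p=3,m=5: not 3>5, total = 24+2 = 26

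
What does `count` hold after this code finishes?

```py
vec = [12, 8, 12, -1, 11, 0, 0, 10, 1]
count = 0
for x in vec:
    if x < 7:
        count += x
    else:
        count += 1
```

x=12: not <7, count = 0+1 = 1
x=8: not <7, count = 1+1 = 2
x=12: not <7, count = 2+1 = 3
x=-1: <7, count = 3+(-1) = 2
x=11: not <7, count = 2+1 = 3
x=0: <7, count = 3+0 = 3
x=0: <7, count = 3+0 = 3
x=10: not <7, count = 3+1 = 4
x=1: <7, count = 4+1 = 5

5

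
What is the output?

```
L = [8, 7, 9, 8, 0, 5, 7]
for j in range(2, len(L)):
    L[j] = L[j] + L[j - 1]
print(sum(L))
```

144

j=2: L[2] = 9+7 = 16 → [8, 7, 16, 8, 0, 5, 7]
j=3: L[3] = 8+16 = 24 → [8, 7, 16, 24, 0, 5, 7]
j=4: L[4] = 0+24 = 24 → [8, 7, 16, 24, 24, 5, 7]
j=5: L[5] = 5+24 = 29 → [8, 7, 16, 24, 24, 29, 7]
j=6: L[6] = 7+29 = 36 → [8, 7, 16, 24, 24, 29, 36]
sum = 144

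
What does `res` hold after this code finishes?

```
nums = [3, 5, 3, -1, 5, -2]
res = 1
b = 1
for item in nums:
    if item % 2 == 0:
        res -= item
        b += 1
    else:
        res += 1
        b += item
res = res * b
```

item=3: not even, res = 1+1 = 2; b=4
item=5: not even, res = 2+1 = 3; b=9
item=3: not even, res = 3+1 = 4; b=12
item=-1: not even, res = 4+1 = 5; b=11
item=5: not even, res = 5+1 = 6; b=16
item=-2: even, res = 6-(-2) = 8; b=17
res*b = 8*17 = 136

136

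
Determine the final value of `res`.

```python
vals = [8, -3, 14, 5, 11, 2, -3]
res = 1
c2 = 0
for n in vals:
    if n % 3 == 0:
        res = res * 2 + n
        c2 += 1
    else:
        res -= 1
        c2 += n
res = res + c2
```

25

n=8: not %3==0, res = 1-1 = 0; c2=8
n=-3: %3==0, res = 0*2+(-3) = -3; c2=9
n=14: not %3==0, res = (-3)-1 = -4; c2=23
n=5: not %3==0, res = (-4)-1 = -5; c2=28
n=11: not %3==0, res = (-5)-1 = -6; c2=39
n=2: not %3==0, res = (-6)-1 = -7; c2=41
n=-3: %3==0, res = (-7)*2+(-3) = -17; c2=42
res+c2 = (-17)+42 = 25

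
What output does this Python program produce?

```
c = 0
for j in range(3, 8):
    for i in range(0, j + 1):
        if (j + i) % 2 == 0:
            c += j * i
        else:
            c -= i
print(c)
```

232

j=3,i=0: odd sum, c = 0-0 = 0
j=3,i=1: even sum, c = 0+3 = 3
j=3,i=2: odd sum, c = 3-2 = 1
j=3,i=3: even sum, c = 1+9 = 10
j=4,i=0: even sum, c = 10+0 = 10
j=4,i=1: odd sum, c = 10-1 = 9
j=4,i=2: even sum, c = 9+8 = 17
j=4,i=3: odd sum, c = 17-3 = 14
j=4,i=4: even sum, c = 14+16 = 30
j=5,i=0: odd sum, c = 30-0 = 30
j=5,i=1: even sum, c = 30+5 = 35
j=5,i=2: odd sum, c = 35-2 = 33
j=5,i=3: even sum, c = 33+15 = 48
j=5,i=4: odd sum, c = 48-4 = 44
j=5,i=5: even sum, c = 44+25 = 69
j=6,i=0: even sum, c = 69+0 = 69
j=6,i=1: odd sum, c = 69-1 = 68
j=6,i=2: even sum, c = 68+12 = 80
j=6,i=3: odd sum, c = 80-3 = 77
j=6,i=4: even sum, c = 77+24 = 101
j=6,i=5: odd sum, c = 101-5 = 96
j=6,i=6: even sum, c = 96+36 = 132
j=7,i=0: odd sum, c = 132-0 = 132
j=7,i=1: even sum, c = 132+7 = 139
j=7,i=2: odd sum, c = 139-2 = 137
j=7,i=3: even sum, c = 137+21 = 158
j=7,i=4: odd sum, c = 158-4 = 154
j=7,i=5: even sum, c = 154+35 = 189
j=7,i=6: odd sum, c = 189-6 = 183
j=7,i=7: even sum, c = 183+49 = 232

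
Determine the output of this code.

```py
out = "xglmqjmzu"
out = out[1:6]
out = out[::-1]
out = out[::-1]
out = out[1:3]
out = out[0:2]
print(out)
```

slice [1:6] → 'glmqj'
reverse → 'jqmlg'
reverse → 'glmqj'
slice [1:3] → 'lm'
slice [0:2] → 'lm'

lm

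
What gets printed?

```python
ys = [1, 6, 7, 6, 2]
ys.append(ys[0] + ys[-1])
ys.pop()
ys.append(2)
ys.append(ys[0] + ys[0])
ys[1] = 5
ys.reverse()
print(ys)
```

[2, 2, 2, 6, 7, 5, 1]

append ys[0]+ys[-1] = 1+2 = 3 → [1, 6, 7, 6, 2, 3]
pop() removes 3 → [1, 6, 7, 6, 2]
append 2 → [1, 6, 7, 6, 2, 2]
append ys[0]+ys[0] = 1+1 = 2 → [1, 6, 7, 6, 2, 2, 2]
ys[1] = 5 → [1, 5, 7, 6, 2, 2, 2]
reverse → [2, 2, 2, 6, 7, 5, 1]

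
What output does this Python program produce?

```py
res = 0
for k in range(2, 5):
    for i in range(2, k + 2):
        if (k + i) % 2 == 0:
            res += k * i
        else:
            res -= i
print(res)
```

k=2,i=2: even sum, res = 0+4 = 4
k=2,i=3: odd sum, res = 4-3 = 1
k=3,i=2: odd sum, res = 1-2 = -1
k=3,i=3: even sum, res = (-1)+9 = 8
k=3,i=4: odd sum, res = 8-4 = 4
k=4,i=2: even sum, res = 4+8 = 12
k=4,i=3: odd sum, res = 12-3 = 9
k=4,i=4: even sum, res = 9+16 = 25
k=4,i=5: odd sum, res = 25-5 = 20

20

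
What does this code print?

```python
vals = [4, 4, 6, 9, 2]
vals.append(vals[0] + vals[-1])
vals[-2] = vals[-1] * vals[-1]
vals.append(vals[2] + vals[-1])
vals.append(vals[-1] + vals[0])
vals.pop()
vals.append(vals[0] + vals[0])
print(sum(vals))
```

85

append vals[0]+vals[-1] = 4+2 = 6 → [4, 4, 6, 9, 2, 6]
vals[-2] = vals[-1]*vals[-1] = 6*6 = 36 → [4, 4, 6, 9, 36, 6]
append vals[2]+vals[-1] = 6+6 = 12 → [4, 4, 6, 9, 36, 6, 12]
append vals[-1]+vals[0] = 12+4 = 16 → [4, 4, 6, 9, 36, 6, 12, 16]
pop() removes 16 → [4, 4, 6, 9, 36, 6, 12]
append vals[0]+vals[0] = 4+4 = 8 → [4, 4, 6, 9, 36, 6, 12, 8]
sum = 85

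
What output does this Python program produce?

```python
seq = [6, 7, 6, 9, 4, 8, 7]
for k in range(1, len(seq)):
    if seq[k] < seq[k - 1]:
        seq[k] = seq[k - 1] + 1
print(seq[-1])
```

k=1: 7>=6, unchanged → [6, 7, 6, 9, 4, 8, 7]
k=2: 6<7, seq[2] = 7+1 = 8 → [6, 7, 8, 9, 4, 8, 7]
k=3: 9>=8, unchanged → [6, 7, 8, 9, 4, 8, 7]
k=4: 4<9, seq[4] = 9+1 = 10 → [6, 7, 8, 9, 10, 8, 7]
k=5: 8<10, seq[5] = 10+1 = 11 → [6, 7, 8, 9, 10, 11, 7]
k=6: 7<11, seq[6] = 11+1 = 12 → [6, 7, 8, 9, 10, 11, 12]

12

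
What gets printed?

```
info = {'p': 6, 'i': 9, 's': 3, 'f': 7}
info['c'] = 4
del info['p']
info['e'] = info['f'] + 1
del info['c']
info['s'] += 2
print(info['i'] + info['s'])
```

14

info['c'] = 4 → {'p': 6, 'i': 9, 's': 3, 'f': 7, 'c': 4}
del 'p' → {'i': 9, 's': 3, 'f': 7, 'c': 4}
info['e'] = info['f']+1 = 8 → {'i': 9, 's': 3, 'f': 7, 'c': 4, 'e': 8}
del 'c' → {'i': 9, 's': 3, 'f': 7, 'e': 8}
info['s'] = 3+2 = 5 → {'i': 9, 's': 5, 'f': 7, 'e': 8}
info['i']+info['s'] = 9+5 = 14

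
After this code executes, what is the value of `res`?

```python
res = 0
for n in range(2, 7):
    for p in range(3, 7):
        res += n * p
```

n=2,p=3: res = 0+6 = 6
n=2,p=4: res = 6+8 = 14
n=2,p=5: res = 14+10 = 24
n=2,p=6: res = 24+12 = 36
n=3,p=3: res = 36+9 = 45
n=3,p=4: res = 45+12 = 57
n=3,p=5: res = 57+15 = 72
n=3,p=6: res = 72+18 = 90
n=4,p=3: res = 90+12 = 102
n=4,p=4: res = 102+16 = 118
n=4,p=5: res = 118+20 = 138
n=4,p=6: res = 138+24 = 162
n=5,p=3: res = 162+15 = 177
n=5,p=4: res = 177+20 = 197
n=5,p=5: res = 197+25 = 222
n=5,p=6: res = 222+30 = 252
n=6,p=3: res = 252+18 = 270
n=6,p=4: res = 270+24 = 294
n=6,p=5: res = 294+30 = 324
n=6,p=6: res = 324+36 = 360

360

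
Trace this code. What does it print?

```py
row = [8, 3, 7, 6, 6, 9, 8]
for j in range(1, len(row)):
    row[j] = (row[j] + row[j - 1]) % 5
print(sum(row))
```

j=1: row[1] = (3+8)%5 = 1 → [8, 1, 7, 6, 6, 9, 8]
j=2: row[2] = (7+1)%5 = 3 → [8, 1, 3, 6, 6, 9, 8]
j=3: row[3] = (6+3)%5 = 4 → [8, 1, 3, 4, 6, 9, 8]
j=4: row[4] = (6+4)%5 = 0 → [8, 1, 3, 4, 0, 9, 8]
j=5: row[5] = (9+0)%5 = 4 → [8, 1, 3, 4, 0, 4, 8]
j=6: row[6] = (8+4)%5 = 2 → [8, 1, 3, 4, 0, 4, 2]
sum = 22

22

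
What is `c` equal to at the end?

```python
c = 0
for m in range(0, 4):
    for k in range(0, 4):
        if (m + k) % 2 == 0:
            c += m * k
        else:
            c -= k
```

m=0,k=0: even sum, c = 0+0 = 0
m=0,k=1: odd sum, c = 0-1 = -1
m=0,k=2: even sum, c = (-1)+0 = -1
m=0,k=3: odd sum, c = (-1)-3 = -4
m=1,k=0: odd sum, c = (-4)-0 = -4
m=1,k=1: even sum, c = (-4)+1 = -3
m=1,k=2: odd sum, c = (-3)-2 = -5
m=1,k=3: even sum, c = (-5)+3 = -2
m=2,k=0: even sum, c = (-2)+0 = -2
m=2,k=1: odd sum, c = (-2)-1 = -3
m=2,k=2: even sum, c = (-3)+4 = 1
m=2,k=3: odd sum, c = 1-3 = -2
m=3,k=0: odd sum, c = (-2)-0 = -2
m=3,k=1: even sum, c = (-2)+3 = 1
m=3,k=2: odd sum, c = 1-2 = -1
m=3,k=3: even sum, c = (-1)+9 = 8

8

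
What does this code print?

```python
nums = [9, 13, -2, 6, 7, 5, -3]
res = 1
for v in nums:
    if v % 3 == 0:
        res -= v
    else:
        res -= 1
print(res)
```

-15

v=9: %3==0, res = 1-9 = -8
v=13: not %3==0, res = (-8)-1 = -9
v=-2: not %3==0, res = (-9)-1 = -10
v=6: %3==0, res = (-10)-6 = -16
v=7: not %3==0, res = (-16)-1 = -17
v=5: not %3==0, res = (-17)-1 = -18
v=-3: %3==0, res = (-18)-(-3) = -15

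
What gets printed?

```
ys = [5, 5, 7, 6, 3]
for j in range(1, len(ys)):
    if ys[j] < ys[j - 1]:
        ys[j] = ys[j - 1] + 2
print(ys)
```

[5, 5, 7, 9, 11]

j=1: 5>=5, unchanged → [5, 5, 7, 6, 3]
j=2: 7>=5, unchanged → [5, 5, 7, 6, 3]
j=3: 6<7, ys[3] = 7+2 = 9 → [5, 5, 7, 9, 3]
j=4: 3<9, ys[4] = 9+2 = 11 → [5, 5, 7, 9, 11]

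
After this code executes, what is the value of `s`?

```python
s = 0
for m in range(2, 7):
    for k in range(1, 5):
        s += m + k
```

m=2,k=1: s = 0+3 = 3
m=2,k=2: s = 3+4 = 7
m=2,k=3: s = 7+5 = 12
m=2,k=4: s = 12+6 = 18
m=3,k=1: s = 18+4 = 22
m=3,k=2: s = 22+5 = 27
m=3,k=3: s = 27+6 = 33
m=3,k=4: s = 33+7 = 40
m=4,k=1: s = 40+5 = 45
m=4,k=2: s = 45+6 = 51
m=4,k=3: s = 51+7 = 58
m=4,k=4: s = 58+8 = 66
m=5,k=1: s = 66+6 = 72
m=5,k=2: s = 72+7 = 79
m=5,k=3: s = 79+8 = 87
m=5,k=4: s = 87+9 = 96
m=6,k=1: s = 96+7 = 103
m=6,k=2: s = 103+8 = 111
m=6,k=3: s = 111+9 = 120
m=6,k=4: s = 120+10 = 130

130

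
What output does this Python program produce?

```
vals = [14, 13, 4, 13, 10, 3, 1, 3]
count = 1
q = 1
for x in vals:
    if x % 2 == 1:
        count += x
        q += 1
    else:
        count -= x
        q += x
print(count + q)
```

40

x=14: not odd, count = 1-14 = -13; q=15
x=13: odd, count = (-13)+13 = 0; q=16
x=4: not odd, count = 0-4 = -4; q=20
x=13: odd, count = (-4)+13 = 9; q=21
x=10: not odd, count = 9-10 = -1; q=31
x=3: odd, count = (-1)+3 = 2; q=32
x=1: odd, count = 2+1 = 3; q=33
x=3: odd, count = 3+3 = 6; q=34
count+q = 6+34 = 40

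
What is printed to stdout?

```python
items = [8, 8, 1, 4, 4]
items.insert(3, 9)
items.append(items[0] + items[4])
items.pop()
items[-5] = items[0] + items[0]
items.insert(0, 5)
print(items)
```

[5, 8, 16, 1, 9, 4, 4]

insert 9 at 3 → [8, 8, 1, 9, 4, 4]
append items[0]+items[4] = 8+4 = 12 → [8, 8, 1, 9, 4, 4, 12]
pop() removes 12 → [8, 8, 1, 9, 4, 4]
items[-5] = items[0]+items[0] = 8+8 = 16 → [8, 16, 1, 9, 4, 4]
insert 5 at 0 → [5, 8, 16, 1, 9, 4, 4]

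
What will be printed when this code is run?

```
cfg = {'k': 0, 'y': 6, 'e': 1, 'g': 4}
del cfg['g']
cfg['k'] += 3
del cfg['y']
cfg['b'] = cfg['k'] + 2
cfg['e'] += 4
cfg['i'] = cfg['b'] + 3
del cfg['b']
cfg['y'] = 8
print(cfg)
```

{'k': 3, 'e': 5, 'i': 8, 'y': 8}

del 'g' → {'k': 0, 'y': 6, 'e': 1}
cfg['k'] = 0+3 = 3 → {'k': 3, 'y': 6, 'e': 1}
del 'y' → {'k': 3, 'e': 1}
cfg['b'] = cfg['k']+2 = 5 → {'k': 3, 'e': 1, 'b': 5}
cfg['e'] = 1+4 = 5 → {'k': 3, 'e': 5, 'b': 5}
cfg['i'] = cfg['b']+3 = 8 → {'k': 3, 'e': 5, 'b': 5, 'i': 8}
del 'b' → {'k': 3, 'e': 5, 'i': 8}
cfg['y'] = 8 → {'k': 3, 'e': 5, 'i': 8, 'y': 8}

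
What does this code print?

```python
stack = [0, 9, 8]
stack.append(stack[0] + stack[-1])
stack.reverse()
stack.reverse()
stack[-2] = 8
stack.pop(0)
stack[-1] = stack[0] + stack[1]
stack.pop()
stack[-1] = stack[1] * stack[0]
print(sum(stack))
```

81

append stack[0]+stack[-1] = 0+8 = 8 → [0, 9, 8, 8]
reverse → [8, 8, 9, 0]
reverse → [0, 9, 8, 8]
stack[-2] = 8 → [0, 9, 8, 8]
pop(0) removes 0 → [9, 8, 8]
stack[-1] = stack[0]+stack[1] = 9+8 = 17 → [9, 8, 17]
pop() removes 17 → [9, 8]
stack[-1] = stack[1]*stack[0] = 8*9 = 72 → [9, 72]
sum = 81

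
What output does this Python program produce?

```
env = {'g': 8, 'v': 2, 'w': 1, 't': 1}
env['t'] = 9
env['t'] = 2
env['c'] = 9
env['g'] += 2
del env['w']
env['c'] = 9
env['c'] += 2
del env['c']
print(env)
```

{'g': 10, 'v': 2, 't': 2}

env['t'] = 9 → {'g': 8, 'v': 2, 'w': 1, 't': 9}
env['t'] = 2 → {'g': 8, 'v': 2, 'w': 1, 't': 2}
env['c'] = 9 → {'g': 8, 'v': 2, 'w': 1, 't': 2, 'c': 9}
env['g'] = 8+2 = 10 → {'g': 10, 'v': 2, 'w': 1, 't': 2, 'c': 9}
del 'w' → {'g': 10, 'v': 2, 't': 2, 'c': 9}
env['c'] = 9 → {'g': 10, 'v': 2, 't': 2, 'c': 9}
env['c'] = 9+2 = 11 → {'g': 10, 'v': 2, 't': 2, 'c': 11}
del 'c' → {'g': 10, 'v': 2, 't': 2}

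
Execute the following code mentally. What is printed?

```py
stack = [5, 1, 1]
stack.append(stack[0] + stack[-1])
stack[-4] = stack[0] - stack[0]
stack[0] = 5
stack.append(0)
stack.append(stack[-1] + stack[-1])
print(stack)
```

[5, 1, 1, 6, 0, 0]

append stack[0]+stack[-1] = 5+1 = 6 → [5, 1, 1, 6]
stack[-4] = stack[0]-stack[0] = 5-5 = 0 → [0, 1, 1, 6]
stack[0] = 5 → [5, 1, 1, 6]
append 0 → [5, 1, 1, 6, 0]
append stack[-1]+stack[-1] = 0+0 = 0 → [5, 1, 1, 6, 0, 0]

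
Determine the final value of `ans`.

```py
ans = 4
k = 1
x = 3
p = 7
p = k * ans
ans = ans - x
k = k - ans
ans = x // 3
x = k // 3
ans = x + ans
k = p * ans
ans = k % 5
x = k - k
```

p = 1*4 = 4
ans = 4-3 = 1
k = 1-1 = 0
ans = 3//3 = 1
x = 0//3 = 0
ans = 0+1 = 1
k = 4*1 = 4
ans = 4%5 = 4
x = 4-4 = 0

4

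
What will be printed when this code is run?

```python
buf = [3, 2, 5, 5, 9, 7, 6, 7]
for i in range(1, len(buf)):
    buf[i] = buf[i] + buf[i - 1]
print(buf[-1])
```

44

i=1: buf[1] = 2+3 = 5 → [3, 5, 5, 5, 9, 7, 6, 7]
i=2: buf[2] = 5+5 = 10 → [3, 5, 10, 5, 9, 7, 6, 7]
i=3: buf[3] = 5+10 = 15 → [3, 5, 10, 15, 9, 7, 6, 7]
i=4: buf[4] = 9+15 = 24 → [3, 5, 10, 15, 24, 7, 6, 7]
i=5: buf[5] = 7+24 = 31 → [3, 5, 10, 15, 24, 31, 6, 7]
i=6: buf[6] = 6+31 = 37 → [3, 5, 10, 15, 24, 31, 37, 7]
i=7: buf[7] = 7+37 = 44 → [3, 5, 10, 15, 24, 31, 37, 44]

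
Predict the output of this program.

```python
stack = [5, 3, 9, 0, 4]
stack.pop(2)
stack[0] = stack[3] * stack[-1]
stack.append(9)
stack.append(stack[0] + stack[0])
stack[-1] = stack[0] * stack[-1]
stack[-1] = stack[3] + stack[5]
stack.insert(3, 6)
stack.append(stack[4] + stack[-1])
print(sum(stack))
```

1074

pop(2) removes 9 → [5, 3, 0, 4]
stack[0] = stack[3]*stack[-1] = 4*4 = 16 → [16, 3, 0, 4]
append 9 → [16, 3, 0, 4, 9]
append stack[0]+stack[0] = 16+16 = 32 → [16, 3, 0, 4, 9, 32]
stack[-1] = stack[0]*stack[-1] = 16*32 = 512 → [16, 3, 0, 4, 9, 512]
stack[-1] = stack[3]+stack[5] = 4+512 = 516 → [16, 3, 0, 4, 9, 516]
insert 6 at 3 → [16, 3, 0, 6, 4, 9, 516]
append stack[4]+stack[-1] = 4+516 = 520 → [16, 3, 0, 6, 4, 9, 516, 520]
sum = 1074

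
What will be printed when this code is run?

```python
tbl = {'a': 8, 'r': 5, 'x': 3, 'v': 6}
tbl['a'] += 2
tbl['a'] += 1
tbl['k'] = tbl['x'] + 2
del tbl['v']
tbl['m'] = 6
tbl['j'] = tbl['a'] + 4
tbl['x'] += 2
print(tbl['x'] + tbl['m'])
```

tbl['a'] = 8+2 = 10 → {'a': 10, 'r': 5, 'x': 3, 'v': 6}
tbl['a'] = 10+1 = 11 → {'a': 11, 'r': 5, 'x': 3, 'v': 6}
tbl['k'] = tbl['x']+2 = 5 → {'a': 11, 'r': 5, 'x': 3, 'v': 6, 'k': 5}
del 'v' → {'a': 11, 'r': 5, 'x': 3, 'k': 5}
tbl['m'] = 6 → {'a': 11, 'r': 5, 'x': 3, 'k': 5, 'm': 6}
tbl['j'] = tbl['a']+4 = 15 → {'a': 11, 'r': 5, 'x': 3, 'k': 5, 'm': 6, 'j': 15}
tbl['x'] = 3+2 = 5 → {'a': 11, 'r': 5, 'x': 5, 'k': 5, 'm': 6, 'j': 15}
tbl['x']+tbl['m'] = 5+6 = 11

11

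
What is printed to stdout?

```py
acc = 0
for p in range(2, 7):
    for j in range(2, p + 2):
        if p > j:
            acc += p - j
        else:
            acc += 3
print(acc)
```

p=2,j=2: not 2>2, acc = 0+3 = 3
p=2,j=3: not 2>3, acc = 3+3 = 6
p=3,j=2: 3>2, acc = 6+1 = 7
p=3,j=3: not 3>3, acc = 7+3 = 10
p=3,j=4: not 3>4, acc = 10+3 = 13
p=4,j=2: 4>2, acc = 13+2 = 15
p=4,j=3: 4>3, acc = 15+1 = 16
p=4,j=4: not 4>4, acc = 16+3 = 19
p=4,j=5: not 4>5, acc = 19+3 = 22
p=5,j=2: 5>2, acc = 22+3 = 25
p=5,j=3: 5>3, acc = 25+2 = 27
p=5,j=4: 5>4, acc = 27+1 = 28
p=5,j=5: not 5>5, acc = 28+3 = 31
p=5,j=6: not 5>6, acc = 31+3 = 34
p=6,j=2: 6>2, acc = 34+4 = 38
p=6,j=3: 6>3, acc = 38+3 = 41
p=6,j=4: 6>4, acc = 41+2 = 43
p=6,j=5: 6>5, acc = 43+1 = 44
p=6,j=6: not 6>6, acc = 44+3 = 47
p=6,j=7: not 6>7, acc = 47+3 = 50

50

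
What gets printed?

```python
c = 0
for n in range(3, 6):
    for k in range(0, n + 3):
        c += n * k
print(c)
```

n=3,k=0: c = 0+0 = 0
n=3,k=1: c = 0+3 = 3
n=3,k=2: c = 3+6 = 9
n=3,k=3: c = 9+9 = 18
n=3,k=4: c = 18+12 = 30
n=3,k=5: c = 30+15 = 45
n=4,k=0: c = 45+0 = 45
n=4,k=1: c = 45+4 = 49
n=4,k=2: c = 49+8 = 57
n=4,k=3: c = 57+12 = 69
n=4,k=4: c = 69+16 = 85
n=4,k=5: c = 85+20 = 105
n=4,k=6: c = 105+24 = 129
n=5,k=0: c = 129+0 = 129
n=5,k=1: c = 129+5 = 134
n=5,k=2: c = 134+10 = 144
n=5,k=3: c = 144+15 = 159
n=5,k=4: c = 159+20 = 179
n=5,k=5: c = 179+25 = 204
n=5,k=6: c = 204+30 = 234
n=5,k=7: c = 234+35 = 269

269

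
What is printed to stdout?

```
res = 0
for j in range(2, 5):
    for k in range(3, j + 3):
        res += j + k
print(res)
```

j=2,k=3: res = 0+5 = 5
j=2,k=4: res = 5+6 = 11
j=3,k=3: res = 11+6 = 17
j=3,k=4: res = 17+7 = 24
j=3,k=5: res = 24+8 = 32
j=4,k=3: res = 32+7 = 39
j=4,k=4: res = 39+8 = 47
j=4,k=5: res = 47+9 = 56
j=4,k=6: res = 56+10 = 66

66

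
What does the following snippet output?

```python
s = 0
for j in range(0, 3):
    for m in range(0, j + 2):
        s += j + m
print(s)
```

21

j=0,m=0: s = 0+0 = 0
j=0,m=1: s = 0+1 = 1
j=1,m=0: s = 1+1 = 2
j=1,m=1: s = 2+2 = 4
j=1,m=2: s = 4+3 = 7
j=2,m=0: s = 7+2 = 9
j=2,m=1: s = 9+3 = 12
j=2,m=2: s = 12+4 = 16
j=2,m=3: s = 16+5 = 21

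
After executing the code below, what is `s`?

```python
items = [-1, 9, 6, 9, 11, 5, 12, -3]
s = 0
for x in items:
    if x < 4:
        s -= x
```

x=-1: <4, s = 0-(-1) = 1
x=9: not <4
x=6: not <4
x=9: not <4
x=11: not <4
x=5: not <4
x=12: not <4
x=-3: <4, s = 1-(-3) = 4

4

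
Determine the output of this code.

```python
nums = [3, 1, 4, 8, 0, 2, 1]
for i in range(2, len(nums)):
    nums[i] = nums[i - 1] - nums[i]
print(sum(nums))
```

-48

i=2: nums[2] = 1-4 = -3 → [3, 1, -3, 8, 0, 2, 1]
i=3: nums[3] = (-3)-8 = -11 → [3, 1, -3, -11, 0, 2, 1]
i=4: nums[4] = (-11)-0 = -11 → [3, 1, -3, -11, -11, 2, 1]
i=5: nums[5] = (-11)-2 = -13 → [3, 1, -3, -11, -11, -13, 1]
i=6: nums[6] = (-13)-1 = -14 → [3, 1, -3, -11, -11, -13, -14]
sum = -48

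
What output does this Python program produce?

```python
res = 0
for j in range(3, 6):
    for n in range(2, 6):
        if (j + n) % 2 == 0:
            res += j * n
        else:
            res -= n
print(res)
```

68

j=3,n=2: odd sum, res = 0-2 = -2
j=3,n=3: even sum, res = (-2)+9 = 7
j=3,n=4: odd sum, res = 7-4 = 3
j=3,n=5: even sum, res = 3+15 = 18
j=4,n=2: even sum, res = 18+8 = 26
j=4,n=3: odd sum, res = 26-3 = 23
j=4,n=4: even sum, res = 23+16 = 39
j=4,n=5: odd sum, res = 39-5 = 34
j=5,n=2: odd sum, res = 34-2 = 32
j=5,n=3: even sum, res = 32+15 = 47
j=5,n=4: odd sum, res = 47-4 = 43
j=5,n=5: even sum, res = 43+25 = 68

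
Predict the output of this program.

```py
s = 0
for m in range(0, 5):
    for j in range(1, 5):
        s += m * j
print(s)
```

100

m=0,j=1: s = 0+0 = 0
m=0,j=2: s = 0+0 = 0
m=0,j=3: s = 0+0 = 0
m=0,j=4: s = 0+0 = 0
m=1,j=1: s = 0+1 = 1
m=1,j=2: s = 1+2 = 3
m=1,j=3: s = 3+3 = 6
m=1,j=4: s = 6+4 = 10
m=2,j=1: s = 10+2 = 12
m=2,j=2: s = 12+4 = 16
m=2,j=3: s = 16+6 = 22
m=2,j=4: s = 22+8 = 30
m=3,j=1: s = 30+3 = 33
m=3,j=2: s = 33+6 = 39
m=3,j=3: s = 39+9 = 48
m=3,j=4: s = 48+12 = 60
m=4,j=1: s = 60+4 = 64
m=4,j=2: s = 64+8 = 72
m=4,j=3: s = 72+12 = 84
m=4,j=4: s = 84+16 = 100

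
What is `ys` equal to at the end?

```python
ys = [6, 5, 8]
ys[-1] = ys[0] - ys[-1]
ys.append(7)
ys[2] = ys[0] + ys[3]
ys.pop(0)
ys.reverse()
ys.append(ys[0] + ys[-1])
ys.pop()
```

ys[-1] = ys[0]-ys[-1] = 6-8 = -2 → [6, 5, -2]
append 7 → [6, 5, -2, 7]
ys[2] = ys[0]+ys[3] = 6+7 = 13 → [6, 5, 13, 7]
pop(0) removes 6 → [5, 13, 7]
reverse → [7, 13, 5]
append ys[0]+ys[-1] = 7+5 = 12 → [7, 13, 5, 12]
pop() removes 12 → [7, 13, 5]

[7, 13, 5]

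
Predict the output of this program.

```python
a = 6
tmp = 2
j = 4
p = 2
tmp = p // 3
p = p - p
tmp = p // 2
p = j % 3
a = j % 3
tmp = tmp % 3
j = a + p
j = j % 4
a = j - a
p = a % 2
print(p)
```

1

tmp = 2//3 = 0
p = 2-2 = 0
tmp = 0//2 = 0
p = 4%3 = 1
a = 4%3 = 1
tmp = 0%3 = 0
j = 1+1 = 2
j = 2%4 = 2
a = 2-1 = 1
p = 1%2 = 1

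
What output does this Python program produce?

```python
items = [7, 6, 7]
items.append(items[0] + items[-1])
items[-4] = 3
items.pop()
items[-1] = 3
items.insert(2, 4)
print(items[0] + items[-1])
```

append items[0]+items[-1] = 7+7 = 14 → [7, 6, 7, 14]
items[-4] = 3 → [3, 6, 7, 14]
pop() removes 14 → [3, 6, 7]
items[-1] = 3 → [3, 6, 3]
insert 4 at 2 → [3, 6, 4, 3]
items[0]+items[-1] = 3+3 = 6

6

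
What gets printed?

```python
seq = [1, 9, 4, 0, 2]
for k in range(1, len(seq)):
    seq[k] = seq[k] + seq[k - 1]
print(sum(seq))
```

55

k=1: seq[1] = 9+1 = 10 → [1, 10, 4, 0, 2]
k=2: seq[2] = 4+10 = 14 → [1, 10, 14, 0, 2]
k=3: seq[3] = 0+14 = 14 → [1, 10, 14, 14, 2]
k=4: seq[4] = 2+14 = 16 → [1, 10, 14, 14, 16]
sum = 55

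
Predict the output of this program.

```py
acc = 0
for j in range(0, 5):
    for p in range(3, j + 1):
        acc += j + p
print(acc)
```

j=3,p=3: acc = 0+6 = 6
j=4,p=3: acc = 6+7 = 13
j=4,p=4: acc = 13+8 = 21

21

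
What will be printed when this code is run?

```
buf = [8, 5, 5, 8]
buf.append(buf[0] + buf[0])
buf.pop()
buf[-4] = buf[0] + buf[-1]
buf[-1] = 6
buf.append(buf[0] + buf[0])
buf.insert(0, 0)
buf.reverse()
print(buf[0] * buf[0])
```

1024

append buf[0]+buf[0] = 8+8 = 16 → [8, 5, 5, 8, 16]
pop() removes 16 → [8, 5, 5, 8]
buf[-4] = buf[0]+buf[-1] = 8+8 = 16 → [16, 5, 5, 8]
buf[-1] = 6 → [16, 5, 5, 6]
append buf[0]+buf[0] = 16+16 = 32 → [16, 5, 5, 6, 32]
insert 0 at 0 → [0, 16, 5, 5, 6, 32]
reverse → [32, 6, 5, 5, 16, 0]
buf[0]*buf[0] = 32*32 = 1024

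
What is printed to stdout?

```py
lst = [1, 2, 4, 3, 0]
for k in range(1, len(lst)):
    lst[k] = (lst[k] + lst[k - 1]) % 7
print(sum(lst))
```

10

k=1: lst[1] = (2+1)%7 = 3 → [1, 3, 4, 3, 0]
k=2: lst[2] = (4+3)%7 = 0 → [1, 3, 0, 3, 0]
k=3: lst[3] = (3+0)%7 = 3 → [1, 3, 0, 3, 0]
k=4: lst[4] = (0+3)%7 = 3 → [1, 3, 0, 3, 3]
sum = 10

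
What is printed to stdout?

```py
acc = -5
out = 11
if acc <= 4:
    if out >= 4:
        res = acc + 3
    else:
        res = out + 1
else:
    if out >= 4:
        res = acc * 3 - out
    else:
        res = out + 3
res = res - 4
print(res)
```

acc=-5, out=11
acc <= 4 is True; out >= 4 is True
→ res = acc + 3 = -2
res = (-2)-4 = -6

-6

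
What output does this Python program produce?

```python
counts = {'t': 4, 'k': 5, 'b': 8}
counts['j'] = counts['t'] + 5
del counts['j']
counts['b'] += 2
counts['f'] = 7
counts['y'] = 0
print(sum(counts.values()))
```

26

counts['j'] = counts['t']+5 = 9 → {'t': 4, 'k': 5, 'b': 8, 'j': 9}
del 'j' → {'t': 4, 'k': 5, 'b': 8}
counts['b'] = 8+2 = 10 → {'t': 4, 'k': 5, 'b': 10}
counts['f'] = 7 → {'t': 4, 'k': 5, 'b': 10, 'f': 7}
counts['y'] = 0 → {'t': 4, 'k': 5, 'b': 10, 'f': 7, 'y': 0}
sum of values = 26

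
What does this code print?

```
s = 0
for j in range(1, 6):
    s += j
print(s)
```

j=1: s = 0+1 = 1
j=2: s = 1+2 = 3
j=3: s = 3+3 = 6
j=4: s = 6+4 = 10
j=5: s = 10+5 = 15

15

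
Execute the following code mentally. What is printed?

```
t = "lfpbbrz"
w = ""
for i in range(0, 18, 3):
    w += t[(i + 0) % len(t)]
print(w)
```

lbzprf

i=0: add t[0]='l' → 'l'
i=3: add t[3]='b' → 'lb'
i=6: add t[6]='z' → 'lbz'
i=9: add t[2]='p' → 'lbzp'
i=12: add t[5]='r' → 'lbzpr'
i=15: add t[1]='f' → 'lbzprf'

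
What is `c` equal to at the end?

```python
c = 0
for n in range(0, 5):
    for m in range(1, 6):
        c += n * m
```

150

n=0,m=1: c = 0+0 = 0
n=0,m=2: c = 0+0 = 0
n=0,m=3: c = 0+0 = 0
n=0,m=4: c = 0+0 = 0
n=0,m=5: c = 0+0 = 0
n=1,m=1: c = 0+1 = 1
n=1,m=2: c = 1+2 = 3
n=1,m=3: c = 3+3 = 6
n=1,m=4: c = 6+4 = 10
n=1,m=5: c = 10+5 = 15
n=2,m=1: c = 15+2 = 17
n=2,m=2: c = 17+4 = 21
n=2,m=3: c = 21+6 = 27
n=2,m=4: c = 27+8 = 35
n=2,m=5: c = 35+10 = 45
n=3,m=1: c = 45+3 = 48
n=3,m=2: c = 48+6 = 54
n=3,m=3: c = 54+9 = 63
n=3,m=4: c = 63+12 = 75
n=3,m=5: c = 75+15 = 90
n=4,m=1: c = 90+4 = 94
n=4,m=2: c = 94+8 = 102
n=4,m=3: c = 102+12 = 114
n=4,m=4: c = 114+16 = 130
n=4,m=5: c = 130+20 = 150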